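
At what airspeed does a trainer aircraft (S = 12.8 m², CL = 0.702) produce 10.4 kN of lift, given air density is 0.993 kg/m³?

L = ½ρv²S·CL ⇒ v = √(2L/(ρ·S·CL))
v = √(2 × 10400 / (0.993 × 12.8 × 0.702)) = √2331 = 48.3 m/s

v = 48.3 m/s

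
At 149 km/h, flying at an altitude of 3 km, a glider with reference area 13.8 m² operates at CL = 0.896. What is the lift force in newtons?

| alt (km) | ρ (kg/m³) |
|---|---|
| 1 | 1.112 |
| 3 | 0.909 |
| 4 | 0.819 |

At 3 km, from the table: ρ = 0.909 kg/m³.
Convert speed: v = 149 km/h ÷ 3.6 = 41.39 m/s.
Dynamic pressure q = ½ρv² = ½ × 0.909 × 41.39² = 778.6 Pa.
L = q·S·CL = 778.6 × 13.8 × 0.896 = 9630 N ≈ 9.63 kN

L = 9630 N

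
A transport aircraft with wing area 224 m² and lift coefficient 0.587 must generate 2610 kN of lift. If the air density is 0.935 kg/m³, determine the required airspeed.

L = ½ρv²S·CL ⇒ v = √(2L/(ρ·S·CL))
v = √(2 × 2.61×10^6 / (0.935 × 224 × 0.587)) = √42460 = 206 m/s

v = 206 m/s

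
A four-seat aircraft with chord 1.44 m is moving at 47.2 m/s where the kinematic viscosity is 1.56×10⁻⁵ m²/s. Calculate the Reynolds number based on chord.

Re = v·c/ν = 47.2 × 1.44 / (1.56×10⁻⁵) = 4.36×10^6

Re = 4.36×10^6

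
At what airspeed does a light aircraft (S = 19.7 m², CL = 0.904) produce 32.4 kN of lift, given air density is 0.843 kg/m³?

v = 65.7 m/s

L = ½ρv²S·CL ⇒ v = √(2L/(ρ·S·CL))
v = √(2 × 32400 / (0.843 × 19.7 × 0.904)) = √4316 = 65.7 m/s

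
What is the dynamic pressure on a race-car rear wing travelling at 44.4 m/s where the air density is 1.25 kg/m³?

q = ½ρv² = ½ × 1.25 × 44.4² = 1230 Pa

q = 1230 Pa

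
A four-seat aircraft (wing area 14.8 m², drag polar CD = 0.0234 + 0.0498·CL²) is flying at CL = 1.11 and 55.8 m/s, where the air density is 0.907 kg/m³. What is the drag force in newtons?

CD = 0.0234 + 0.0498 × 1.11² = 0.08476
D = ½ρv²S·CD = ½ × 0.907 × 55.8² × 14.8 × 0.08476 = 1770 N

D = 1770 N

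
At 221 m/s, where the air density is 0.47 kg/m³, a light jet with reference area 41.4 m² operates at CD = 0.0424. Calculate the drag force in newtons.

D = 20100 N

Dynamic pressure q = ½ρv² = ½ × 0.47 × 221² = 11480 Pa.
D = q·S·CD = 11480 × 41.4 × 0.0424 = 20100 N ≈ 20.1 kN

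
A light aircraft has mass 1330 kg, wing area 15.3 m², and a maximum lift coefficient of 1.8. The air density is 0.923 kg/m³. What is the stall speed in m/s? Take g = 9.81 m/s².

Stall occurs when L = W at CL,max. W = mg = 1330 × 9.81 = 13050 N.
From L = ½ρV²S·CL,max = W: V_stall = √(2W/(ρSCL,max)) = √(2·13050/(0.923·15.3·1.8))
V_stall = √1027 = 32 m/s

V_stall = 32 m/s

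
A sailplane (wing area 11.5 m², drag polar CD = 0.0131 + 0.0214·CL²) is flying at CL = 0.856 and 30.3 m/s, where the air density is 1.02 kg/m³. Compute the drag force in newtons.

CD = 0.0131 + 0.0214 × 0.856² = 0.02878
D = ½ρv²S·CD = ½ × 1.02 × 30.3² × 11.5 × 0.02878 = 155 N

D = 155 N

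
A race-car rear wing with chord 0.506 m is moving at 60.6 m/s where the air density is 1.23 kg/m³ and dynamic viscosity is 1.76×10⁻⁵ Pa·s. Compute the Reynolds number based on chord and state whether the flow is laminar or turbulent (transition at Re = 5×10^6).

Re = 2.14×10^6 (laminar)

Re = ρ·v·c/μ = 1.23 × 60.6 × 0.506 / (1.76×10⁻⁵) = 2.14×10^6
Since 2.14×10^6 < 5×10^6, the flow is laminar.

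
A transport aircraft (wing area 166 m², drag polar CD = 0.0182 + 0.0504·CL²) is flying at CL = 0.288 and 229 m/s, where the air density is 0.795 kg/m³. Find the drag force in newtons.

CD = 0.0182 + 0.0504 × 0.288² = 0.02238
D = ½ρv²S·CD = ½ × 0.795 × 229² × 166 × 0.02238 = 77400 N

D = 77400 N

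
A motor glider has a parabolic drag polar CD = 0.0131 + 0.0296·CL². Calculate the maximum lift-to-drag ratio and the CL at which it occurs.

For CD = CD0 + K·CL², (L/D)max occurs at CL* = √(CD0/K) and equals 1/(2√(K·CD0)).
(L/D)max = 1/(2√(0.0296 × 0.0131)) = 1/(2 × 0.01969) = 25.4
CL* = √(0.0131/0.0296) = 0.665

(L/D)max = 25.4, at CL = 0.665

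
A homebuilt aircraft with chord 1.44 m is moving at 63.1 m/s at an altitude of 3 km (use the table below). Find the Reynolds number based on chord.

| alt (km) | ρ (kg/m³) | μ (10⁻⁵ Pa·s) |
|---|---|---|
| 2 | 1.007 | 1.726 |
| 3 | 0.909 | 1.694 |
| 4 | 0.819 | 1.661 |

Re = 4.88×10^6

At 3 km, from the table: ρ = 0.909 kg/m³, μ = 1.694×10⁻⁵ Pa·s.
Re = ρ·v·c/μ = 0.909 × 63.1 × 1.44 / (1.694×10⁻⁵) = 4.88×10^6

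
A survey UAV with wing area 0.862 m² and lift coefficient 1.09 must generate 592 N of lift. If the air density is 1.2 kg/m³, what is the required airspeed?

v = 32.4 m/s

L = ½ρv²S·CL ⇒ v = √(2L/(ρ·S·CL))
v = √(2 × 592 / (1.2 × 0.862 × 1.09)) = √1050 = 32.4 m/s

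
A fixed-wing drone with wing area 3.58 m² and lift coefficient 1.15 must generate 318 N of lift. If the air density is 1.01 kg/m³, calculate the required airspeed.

L = ½ρv²S·CL ⇒ v = √(2L/(ρ·S·CL))
v = √(2 × 318 / (1.01 × 3.58 × 1.15)) = √153 = 12.4 m/s

v = 12.4 m/s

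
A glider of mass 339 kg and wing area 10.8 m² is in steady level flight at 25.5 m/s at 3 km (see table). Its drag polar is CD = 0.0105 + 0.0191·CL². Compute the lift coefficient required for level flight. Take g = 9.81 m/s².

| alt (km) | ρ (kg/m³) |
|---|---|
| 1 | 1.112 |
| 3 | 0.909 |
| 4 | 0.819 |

CL = 1.04

At 3 km, from the table: ρ = 0.909 kg/m³.
Level flight ⇒ L = W = m·g = 339 × 9.81 = 3325.6 N.
Dynamic pressure q = 0.5 × 0.909 × 25.5² = 295.5 Pa.
CL = W/(q·S) = 3325.6 / (295.5 × 10.8) = 1.042.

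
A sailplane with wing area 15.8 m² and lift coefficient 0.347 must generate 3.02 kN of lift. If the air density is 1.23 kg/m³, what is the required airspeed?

L = ½ρv²S·CL ⇒ v = √(2L/(ρ·S·CL))
v = √(2 × 3020 / (1.23 × 15.8 × 0.347)) = √895.7 = 29.9 m/s

v = 29.9 m/s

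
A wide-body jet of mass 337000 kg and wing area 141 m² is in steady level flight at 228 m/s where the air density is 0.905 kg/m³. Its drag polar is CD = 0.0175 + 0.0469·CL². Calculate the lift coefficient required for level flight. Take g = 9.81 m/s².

CL = 0.997

In steady level flight, lift balances weight: W = mg = 337000 × 9.81 = 3.306×10^6 N.
Dynamic pressure q = 0.5 × 0.905 × 228² = 23520 Pa.
CL = 2W/(ρv²S) = 2×3.306×10^6/(0.905×228²×141) = 0.9968.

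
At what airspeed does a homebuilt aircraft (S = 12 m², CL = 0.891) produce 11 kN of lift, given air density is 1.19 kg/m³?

L = ½ρv²S·CL ⇒ v = √(2L/(ρ·S·CL))
v = √(2 × 11000 / (1.19 × 12 × 0.891)) = √1729 = 41.6 m/s

v = 41.6 m/s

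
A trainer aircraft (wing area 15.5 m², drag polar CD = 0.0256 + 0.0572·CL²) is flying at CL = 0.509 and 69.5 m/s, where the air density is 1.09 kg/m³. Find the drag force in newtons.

D = 1650 N

CD = 0.0256 + 0.0572 × 0.509² = 0.04042
D = ½ρv²S·CD = ½ × 1.09 × 69.5² × 15.5 × 0.04042 = 1650 N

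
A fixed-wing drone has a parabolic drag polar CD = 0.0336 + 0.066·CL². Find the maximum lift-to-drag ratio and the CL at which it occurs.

For CD = CD0 + K·CL², (L/D)max occurs at CL* = √(CD0/K) and equals 1/(2√(K·CD0)).
(L/D)max = 1/(2√(0.066 × 0.0336)) = 1/(2 × 0.04709) = 10.6
CL* = √(0.0336/0.066) = 0.714

(L/D)max = 10.6, at CL = 0.714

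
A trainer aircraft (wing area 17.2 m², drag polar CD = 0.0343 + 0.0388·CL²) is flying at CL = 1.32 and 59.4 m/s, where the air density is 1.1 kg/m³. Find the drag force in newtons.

D = 3400 N

CD = 0.0343 + 0.0388 × 1.32² = 0.1019
D = ½ρv²S·CD = ½ × 1.1 × 59.4² × 17.2 × 0.1019 = 3400 N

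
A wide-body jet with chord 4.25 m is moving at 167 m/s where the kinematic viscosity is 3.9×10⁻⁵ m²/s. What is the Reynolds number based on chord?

Re = 1.82×10^7

Re = v·c/ν = 167 × 4.25 / (3.9×10⁻⁵) = 1.82×10^7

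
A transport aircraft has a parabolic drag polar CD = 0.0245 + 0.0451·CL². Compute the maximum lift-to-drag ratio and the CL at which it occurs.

For CD = CD0 + K·CL², (L/D)max occurs at CL* = √(CD0/K) and equals 1/(2√(K·CD0)).
(L/D)max = 1/(2√(0.0451 × 0.0245)) = 1/(2 × 0.03324) = 15
CL* = √(0.0245/0.0451) = 0.737

(L/D)max = 15, at CL = 0.737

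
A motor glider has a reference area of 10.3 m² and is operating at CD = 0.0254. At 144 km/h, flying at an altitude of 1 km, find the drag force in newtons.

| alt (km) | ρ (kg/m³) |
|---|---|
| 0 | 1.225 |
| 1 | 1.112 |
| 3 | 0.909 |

D = 233 N

At 1 km, from the table: ρ = 1.112 kg/m³.
Convert speed: v = 144 km/h ÷ 3.6 = 40 m/s.
D = ½ρv²S·CD = ½ × 1.112 × 40² × 10.3 × 0.0254 = 233 N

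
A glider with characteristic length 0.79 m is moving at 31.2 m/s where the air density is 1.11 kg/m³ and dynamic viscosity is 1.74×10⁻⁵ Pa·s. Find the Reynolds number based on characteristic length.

Re = ρ·v·c/μ = 1.11 × 31.2 × 0.79 / (1.74×10⁻⁵) = 1.57×10^6

Re = 1.57×10^6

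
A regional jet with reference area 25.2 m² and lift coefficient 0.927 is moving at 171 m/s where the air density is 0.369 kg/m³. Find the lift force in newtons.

Dynamic pressure q = ½ρv² = ½ × 0.369 × 171² = 5395 Pa.
L = q·S·CL = 5395 × 25.2 × 0.927 = 1.26×10^5 N ≈ 126 kN

L = 1.26×10^5 N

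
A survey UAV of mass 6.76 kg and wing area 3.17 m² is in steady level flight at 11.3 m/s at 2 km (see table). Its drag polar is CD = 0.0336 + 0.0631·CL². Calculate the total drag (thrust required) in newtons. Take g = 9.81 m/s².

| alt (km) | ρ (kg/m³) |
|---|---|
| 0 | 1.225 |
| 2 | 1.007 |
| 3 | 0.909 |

D = 8.21 N

At 2 km, from the table: ρ = 1.007 kg/m³.
Level flight ⇒ L = W = m·g = 6.76 × 9.81 = 66.316 N.
q = ½ρv² = ½ × 1.007 × 11.3² = 64.29 Pa.
Required CL = L/(qS) = 66.316/(64.29·3.17) = 0.3254.
CD = 0.0336 + 0.0631 × 0.3254² = 0.04028.
D = q·S·CD = 64.29 × 3.17 × 0.04028 = 8.209 N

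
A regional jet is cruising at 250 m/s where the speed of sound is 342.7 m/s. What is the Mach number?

M = 0.73

M = v/a = 250 / 342.7 = 0.73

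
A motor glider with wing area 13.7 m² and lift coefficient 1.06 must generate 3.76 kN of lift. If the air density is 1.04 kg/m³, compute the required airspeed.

v = 22.3 m/s

L = ½ρv²S·CL ⇒ v = √(2L/(ρ·S·CL))
v = √(2 × 3760 / (1.04 × 13.7 × 1.06)) = √497.9 = 22.3 m/s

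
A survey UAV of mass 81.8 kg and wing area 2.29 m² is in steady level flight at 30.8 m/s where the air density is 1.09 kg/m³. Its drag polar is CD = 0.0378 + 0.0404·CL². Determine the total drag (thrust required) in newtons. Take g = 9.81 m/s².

Weight W = mg = 81.8 × 9.81 = 802.46 N; in level flight L = W.
Dynamic pressure q = 0.5 × 1.09 × 30.8² = 517 Pa.
CL = W/(q·S) = 802.46 / (517 × 2.29) = 0.6778.
CD = 0.0378 + 0.0404 × 0.6778² = 0.05636.
D = q·S·CD = 517 × 2.29 × 0.05636 = 66.73 N

D = 66.7 N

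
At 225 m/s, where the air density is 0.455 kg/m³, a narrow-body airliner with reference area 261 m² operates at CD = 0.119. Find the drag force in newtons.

Dynamic pressure q = ½ρv² = ½ × 0.455 × 225² = 11520 Pa.
D = q·S·CD = 11520 × 261 × 0.119 = 3.58×10^5 N ≈ 358 kN

D = 3.58×10^5 N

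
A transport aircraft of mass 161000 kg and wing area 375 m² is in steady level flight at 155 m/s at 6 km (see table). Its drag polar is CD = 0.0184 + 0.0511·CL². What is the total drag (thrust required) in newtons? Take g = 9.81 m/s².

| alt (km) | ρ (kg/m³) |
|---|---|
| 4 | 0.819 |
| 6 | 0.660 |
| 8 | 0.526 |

At 6 km, from the table: ρ = 0.660 kg/m³.
Level flight ⇒ L = W = m·g = 161000 × 9.81 = 1.5794×10^6 N.
Dynamic pressure q = 0.5 × 0.66 × 155² = 7928 Pa.
CL = 2W/(ρv²S) = 2×1.5794×10^6/(0.66×155²×375) = 0.5312.
CD = 0.0184 + 0.0511 × 0.5312² = 0.03282.
D = q·S·CD = 7928 × 375 × 0.03282 = 97580 N

D = 97600 N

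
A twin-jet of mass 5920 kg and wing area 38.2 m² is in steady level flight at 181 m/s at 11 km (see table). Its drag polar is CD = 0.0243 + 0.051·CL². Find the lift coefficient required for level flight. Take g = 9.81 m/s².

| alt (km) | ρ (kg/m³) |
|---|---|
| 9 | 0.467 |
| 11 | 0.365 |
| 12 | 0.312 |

CL = 0.254

At 11 km, from the table: ρ = 0.365 kg/m³.
Weight W = mg = 5920 × 9.81 = 58075 N; in level flight L = W.
Dynamic pressure q = 0.5 × 0.365 × 181² = 5979 Pa.
Required CL = L/(qS) = 58075/(5979·38.2) = 0.2543.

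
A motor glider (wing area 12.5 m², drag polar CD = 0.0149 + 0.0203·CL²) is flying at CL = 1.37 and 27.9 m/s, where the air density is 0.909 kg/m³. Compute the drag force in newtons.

CD = 0.0149 + 0.0203 × 1.37² = 0.053
D = ½ρv²S·CD = ½ × 0.909 × 27.9² × 12.5 × 0.053 = 234 N

D = 234 N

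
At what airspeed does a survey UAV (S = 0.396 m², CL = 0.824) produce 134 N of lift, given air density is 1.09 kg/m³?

v = 27.5 m/s

L = ½ρv²S·CL ⇒ v = √(2L/(ρ·S·CL))
v = √(2 × 134 / (1.09 × 0.396 × 0.824)) = √753.5 = 27.5 m/s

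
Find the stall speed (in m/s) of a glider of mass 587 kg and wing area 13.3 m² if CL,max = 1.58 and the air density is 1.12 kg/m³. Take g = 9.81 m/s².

Stall occurs when L = W at CL,max. W = mg = 587 × 9.81 = 5758 N.
V_stall = √(2W/(ρ·S·CL,max)) = √(2 × 5758 / (1.12 × 13.3 × 1.58))
V_stall = √489.3 = 22.1 m/s

V_stall = 22.1 m/s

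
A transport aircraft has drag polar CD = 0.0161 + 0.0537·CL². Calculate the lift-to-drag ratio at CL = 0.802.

L/D = 15.8

CD = 0.0161 + 0.0537 × 0.802² = 0.05064
L/D = CL/CD = 0.802 / 0.05064 = 15.8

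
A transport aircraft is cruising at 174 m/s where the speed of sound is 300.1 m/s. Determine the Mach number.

M = 0.58

M = v/a = 174 / 300.1 = 0.58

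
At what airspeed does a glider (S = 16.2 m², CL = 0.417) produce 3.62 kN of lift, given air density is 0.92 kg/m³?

L = ½ρv²S·CL ⇒ v = √(2L/(ρ·S·CL))
v = √(2 × 3620 / (0.92 × 16.2 × 0.417)) = √1165 = 34.1 m/s

v = 34.1 m/s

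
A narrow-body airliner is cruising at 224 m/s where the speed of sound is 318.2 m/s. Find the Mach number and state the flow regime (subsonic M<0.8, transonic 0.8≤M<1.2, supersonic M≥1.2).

M = v/a = 224 / 318.2 = 0.704
M = 0.704 → subsonic.

M = 0.704 (subsonic)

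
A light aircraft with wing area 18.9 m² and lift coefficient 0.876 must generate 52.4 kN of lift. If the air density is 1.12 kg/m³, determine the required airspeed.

L = ½ρv²S·CL ⇒ v = √(2L/(ρ·S·CL))
v = √(2 × 52400 / (1.12 × 18.9 × 0.876)) = √5652 = 75.2 m/s

v = 75.2 m/s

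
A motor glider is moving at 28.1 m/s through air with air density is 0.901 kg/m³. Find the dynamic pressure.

q = ½ρv² = ½ × 0.901 × 28.1² = 356 Pa

q = 356 Pa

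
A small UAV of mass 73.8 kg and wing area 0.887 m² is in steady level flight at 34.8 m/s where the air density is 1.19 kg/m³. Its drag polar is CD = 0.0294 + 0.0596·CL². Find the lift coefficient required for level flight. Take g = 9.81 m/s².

CL = 1.13

Weight W = mg = 73.8 × 9.81 = 723.98 N; in level flight L = W.
Dynamic pressure q = 0.5 × 1.19 × 34.8² = 720.6 Pa.
Required CL = L/(qS) = 723.98/(720.6·0.887) = 1.133.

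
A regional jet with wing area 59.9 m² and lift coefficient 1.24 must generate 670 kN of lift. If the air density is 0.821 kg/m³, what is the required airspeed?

L = ½ρv²S·CL ⇒ v = √(2L/(ρ·S·CL))
v = √(2 × 6.7×10^5 / (0.821 × 59.9 × 1.24)) = √21970 = 148 m/s

v = 148 m/s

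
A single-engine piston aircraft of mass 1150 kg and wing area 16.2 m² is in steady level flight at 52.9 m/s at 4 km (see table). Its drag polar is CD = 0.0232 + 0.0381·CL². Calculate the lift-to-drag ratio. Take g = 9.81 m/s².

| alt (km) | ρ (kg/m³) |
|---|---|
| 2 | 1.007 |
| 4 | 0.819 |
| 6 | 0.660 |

L/D = 16.3

At 4 km, from the table: ρ = 0.819 kg/m³.
Level flight ⇒ L = W = m·g = 1150 × 9.81 = 11282 N.
q = ½ρv² = ½ × 0.819 × 52.9² = 1146 Pa.
CL = 2W/(ρv²S) = 2×11282/(0.819×52.9²×16.2) = 0.6077.
CD = 0.0232 + 0.0381 × 0.6077² = 0.03727.
L/D = CL/CD = 0.6077 / 0.03727 = 16.3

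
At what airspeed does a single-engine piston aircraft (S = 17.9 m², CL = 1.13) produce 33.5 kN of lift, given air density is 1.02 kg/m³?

L = ½ρv²S·CL ⇒ v = √(2L/(ρ·S·CL))
v = √(2 × 33500 / (1.02 × 17.9 × 1.13)) = √3247 = 57 m/s

v = 57 m/s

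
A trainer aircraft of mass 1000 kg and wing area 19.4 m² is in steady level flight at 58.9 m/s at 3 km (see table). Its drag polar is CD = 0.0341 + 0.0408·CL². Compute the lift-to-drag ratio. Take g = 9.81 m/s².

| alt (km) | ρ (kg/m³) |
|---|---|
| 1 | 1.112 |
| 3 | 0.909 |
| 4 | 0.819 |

At 3 km, from the table: ρ = 0.909 kg/m³.
In steady level flight, lift balances weight: W = mg = 1000 × 9.81 = 9810 N.
q = ½ρv² = ½ × 0.909 × 58.9² = 1577 Pa.
CL = W/(q·S) = 9810 / (1577 × 19.4) = 0.3207.
CD = 0.0341 + 0.0408 × 0.3207² = 0.0383.
L/D = CL/CD = 0.3207 / 0.0383 = 8.37

L/D = 8.37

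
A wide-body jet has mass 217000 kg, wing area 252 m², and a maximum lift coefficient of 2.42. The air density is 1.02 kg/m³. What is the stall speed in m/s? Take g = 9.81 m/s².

V_stall = 82.7 m/s

At stall, lift equals weight: L = W = m·g = 217000 × 9.81 = 2.129×10^6 N.
From L = ½ρV²S·CL,max = W: V_stall = √(2W/(ρSCL,max)) = √(2·2.129×10^6/(1.02·252·2.42))
V_stall = √6845 = 82.7 m/s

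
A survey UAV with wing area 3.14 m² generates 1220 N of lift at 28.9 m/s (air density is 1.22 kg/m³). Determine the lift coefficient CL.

From L = ½ρv²S·CL, rearranging gives CL = 2L/(ρv²S).
CL = 2 × 1220 / (1.22 × 28.9² × 3.14) = 0.763

CL = 0.763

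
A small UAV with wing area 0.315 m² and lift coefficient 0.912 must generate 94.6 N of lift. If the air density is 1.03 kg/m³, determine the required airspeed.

v = 25.3 m/s

L = ½ρv²S·CL ⇒ v = √(2L/(ρ·S·CL))
v = √(2 × 94.6 / (1.03 × 0.315 × 0.912)) = √639.4 = 25.3 m/s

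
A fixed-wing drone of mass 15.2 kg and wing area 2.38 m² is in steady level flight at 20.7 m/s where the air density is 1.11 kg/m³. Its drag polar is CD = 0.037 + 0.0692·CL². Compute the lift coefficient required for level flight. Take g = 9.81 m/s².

Weight W = mg = 15.2 × 9.81 = 149.11 N; in level flight L = W.
Dynamic pressure q = 0.5 × 1.11 × 20.7² = 237.8 Pa.
Required CL = L/(qS) = 149.11/(237.8·2.38) = 0.2635.

CL = 0.263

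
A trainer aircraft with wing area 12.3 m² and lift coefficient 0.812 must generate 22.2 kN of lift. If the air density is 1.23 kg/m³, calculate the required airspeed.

L = ½ρv²S·CL ⇒ v = √(2L/(ρ·S·CL))
v = √(2 × 22200 / (1.23 × 12.3 × 0.812)) = √3614 = 60.1 m/s

v = 60.1 m/s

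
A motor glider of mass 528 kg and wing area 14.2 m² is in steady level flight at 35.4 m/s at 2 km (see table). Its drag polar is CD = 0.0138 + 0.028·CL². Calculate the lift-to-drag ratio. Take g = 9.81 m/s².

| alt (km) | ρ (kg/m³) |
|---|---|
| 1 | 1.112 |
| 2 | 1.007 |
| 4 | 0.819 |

At 2 km, from the table: ρ = 1.007 kg/m³.
In steady level flight, lift balances weight: W = mg = 528 × 9.81 = 5179.7 N.
q = ½ρv² = ½ × 1.007 × 35.4² = 631 Pa.
Required CL = L/(qS) = 5179.7/(631·14.2) = 0.5781.
CD = 0.0138 + 0.028 × 0.5781² = 0.02316.
L/D = CL/CD = 0.5781 / 0.02316 = 25

L/D = 25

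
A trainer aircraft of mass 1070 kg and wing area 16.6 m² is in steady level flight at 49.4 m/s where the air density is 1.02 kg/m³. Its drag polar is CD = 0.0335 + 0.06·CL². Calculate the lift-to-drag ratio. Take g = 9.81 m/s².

L/D = 10.4

Weight W = mg = 1070 × 9.81 = 10497 N; in level flight L = W.
Dynamic pressure q = 0.5 × 1.02 × 49.4² = 1245 Pa.
CL = W/(q·S) = 10497 / (1245 × 16.6) = 0.5081.
CD = 0.0335 + 0.06 × 0.5081² = 0.04899.
L/D = CL/CD = 0.5081 / 0.04899 = 10.4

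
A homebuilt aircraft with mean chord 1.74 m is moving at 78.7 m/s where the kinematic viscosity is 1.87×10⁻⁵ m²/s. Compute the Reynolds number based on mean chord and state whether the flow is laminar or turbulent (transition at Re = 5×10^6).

Re = v·c/ν = 78.7 × 1.74 / (1.87×10⁻⁵) = 7.32×10^6
Since 7.32×10^6 > 5×10^6, the flow is turbulent.

Re = 7.32×10^6 (turbulent)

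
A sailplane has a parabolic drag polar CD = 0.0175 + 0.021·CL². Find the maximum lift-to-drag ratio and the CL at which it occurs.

For CD = CD0 + K·CL², (L/D)max occurs at CL* = √(CD0/K) and equals 1/(2√(K·CD0)).
(L/D)max = 1/(2√(0.021 × 0.0175)) = 1/(2 × 0.01917) = 26.1
CL* = √(0.0175/0.021) = 0.913

(L/D)max = 26.1, at CL = 0.913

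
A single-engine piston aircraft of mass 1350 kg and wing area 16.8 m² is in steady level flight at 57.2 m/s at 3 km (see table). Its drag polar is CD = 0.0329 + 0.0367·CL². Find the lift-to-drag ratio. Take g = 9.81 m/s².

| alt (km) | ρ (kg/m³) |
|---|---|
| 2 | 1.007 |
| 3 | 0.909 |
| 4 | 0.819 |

At 3 km, from the table: ρ = 0.909 kg/m³.
In steady level flight, lift balances weight: W = mg = 1350 × 9.81 = 13244 N.
q = ½ρv² = ½ × 0.909 × 57.2² = 1487 Pa.
CL = W/(q·S) = 13244 / (1487 × 16.8) = 0.5301.
CD = 0.0329 + 0.0367 × 0.5301² = 0.04321.
L/D = CL/CD = 0.5301 / 0.04321 = 12.3

L/D = 12.3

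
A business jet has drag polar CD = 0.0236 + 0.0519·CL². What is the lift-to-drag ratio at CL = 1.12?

L/D = 12.6

CD = 0.0236 + 0.0519 × 1.12² = 0.0887
L/D = CL/CD = 1.12 / 0.0887 = 12.6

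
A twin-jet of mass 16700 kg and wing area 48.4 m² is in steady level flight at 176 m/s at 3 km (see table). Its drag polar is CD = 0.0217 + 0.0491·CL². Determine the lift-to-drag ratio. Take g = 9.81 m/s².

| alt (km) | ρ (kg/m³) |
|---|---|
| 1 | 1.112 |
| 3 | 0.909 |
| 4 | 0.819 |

At 3 km, from the table: ρ = 0.909 kg/m³.
Level flight ⇒ L = W = m·g = 16700 × 9.81 = 1.6383×10^5 N.
Dynamic pressure q = 0.5 × 0.909 × 176² = 14080 Pa.
Required CL = L/(qS) = 1.6383×10^5/(14080·48.4) = 0.2404.
CD = 0.0217 + 0.0491 × 0.2404² = 0.02454.
L/D = CL/CD = 0.2404 / 0.02454 = 9.8

L/D = 9.8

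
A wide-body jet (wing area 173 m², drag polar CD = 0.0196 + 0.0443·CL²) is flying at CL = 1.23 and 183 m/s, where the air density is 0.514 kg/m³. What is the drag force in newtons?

CD = 0.0196 + 0.0443 × 1.23² = 0.08662
D = ½ρv²S·CD = ½ × 0.514 × 183² × 173 × 0.08662 = 1.29×10^5 N

D = 1.29×10^5 N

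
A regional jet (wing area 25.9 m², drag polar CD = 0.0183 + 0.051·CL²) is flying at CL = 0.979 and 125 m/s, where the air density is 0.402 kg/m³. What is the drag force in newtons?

CD = 0.0183 + 0.051 × 0.979² = 0.06718
D = ½ρv²S·CD = ½ × 0.402 × 125² × 25.9 × 0.06718 = 5460 N

D = 5460 N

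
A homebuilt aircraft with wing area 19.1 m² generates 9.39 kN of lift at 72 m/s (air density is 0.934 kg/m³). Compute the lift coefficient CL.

From L = ½ρv²S·CL, rearranging gives CL = 2L/(ρv²S).
CL = 2 × 9390 / (0.934 × 72² × 19.1) = 0.203

CL = 0.203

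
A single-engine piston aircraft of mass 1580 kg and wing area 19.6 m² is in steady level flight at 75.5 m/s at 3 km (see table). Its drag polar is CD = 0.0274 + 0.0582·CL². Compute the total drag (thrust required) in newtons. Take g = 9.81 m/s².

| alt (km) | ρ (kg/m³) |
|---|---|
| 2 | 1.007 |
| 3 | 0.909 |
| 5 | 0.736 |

D = 1670 N

At 3 km, from the table: ρ = 0.909 kg/m³.
In steady level flight, lift balances weight: W = mg = 1580 × 9.81 = 15500 N.
q = ½ρv² = ½ × 0.909 × 75.5² = 2591 Pa.
CL = W/(q·S) = 15500 / (2591 × 19.6) = 0.3052.
CD = 0.0274 + 0.0582 × 0.3052² = 0.03282.
D = q·S·CD = 2591 × 19.6 × 0.03282 = 1667 N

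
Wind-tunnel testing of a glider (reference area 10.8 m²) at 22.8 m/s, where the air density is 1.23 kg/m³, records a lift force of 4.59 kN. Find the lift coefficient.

From L = ½ρv²S·CL, rearranging gives CL = 2L/(ρv²S).
CL = 2 × 4590 / (1.23 × 22.8² × 10.8) = 1.33

CL = 1.33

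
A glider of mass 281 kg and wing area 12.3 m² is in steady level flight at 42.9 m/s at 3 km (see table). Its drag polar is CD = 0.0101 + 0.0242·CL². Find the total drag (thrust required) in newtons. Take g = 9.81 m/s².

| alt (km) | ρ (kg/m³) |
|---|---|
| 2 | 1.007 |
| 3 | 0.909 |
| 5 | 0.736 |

At 3 km, from the table: ρ = 0.909 kg/m³.
Weight W = mg = 281 × 9.81 = 2756.6 N; in level flight L = W.
Dynamic pressure q = 0.5 × 0.909 × 42.9² = 836.5 Pa.
CL = 2W/(ρv²S) = 2×2756.6/(0.909×42.9²×12.3) = 0.2679.
CD = 0.0101 + 0.0242 × 0.2679² = 0.01184.
D = q·S·CD = 836.5 × 12.3 × 0.01184 = 121.8 N

D = 122 N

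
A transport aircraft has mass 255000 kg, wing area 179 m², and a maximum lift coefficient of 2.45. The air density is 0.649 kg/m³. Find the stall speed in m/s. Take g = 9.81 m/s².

V_stall = 133 m/s

Stall occurs when L = W at CL,max. W = mg = 255000 × 9.81 = 2.502×10^6 N.
V_stall = √(2W/(ρ·S·CL,max)) = √(2 × 2.502×10^6 / (0.649 × 179 × 2.45))
V_stall = √17580 = 133 m/s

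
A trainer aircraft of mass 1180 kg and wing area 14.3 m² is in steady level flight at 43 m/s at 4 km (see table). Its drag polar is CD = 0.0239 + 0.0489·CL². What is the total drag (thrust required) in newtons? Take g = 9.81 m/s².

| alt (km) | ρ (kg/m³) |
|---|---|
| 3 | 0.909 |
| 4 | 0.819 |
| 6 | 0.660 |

At 4 km, from the table: ρ = 0.819 kg/m³.
Weight W = mg = 1180 × 9.81 = 11576 N; in level flight L = W.
q = ½ρv² = ½ × 0.819 × 43² = 757.2 Pa.
Required CL = L/(qS) = 11576/(757.2·14.3) = 1.069.
CD = 0.0239 + 0.0489 × 1.069² = 0.07979.
D = q·S·CD = 757.2 × 14.3 × 0.07979 = 864 N

D = 864 N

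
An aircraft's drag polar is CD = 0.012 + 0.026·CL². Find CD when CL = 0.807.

CD = 0.012 + 0.026 × 0.807² = 0.012 + 0.01693 = 0.0289

CD = 0.0289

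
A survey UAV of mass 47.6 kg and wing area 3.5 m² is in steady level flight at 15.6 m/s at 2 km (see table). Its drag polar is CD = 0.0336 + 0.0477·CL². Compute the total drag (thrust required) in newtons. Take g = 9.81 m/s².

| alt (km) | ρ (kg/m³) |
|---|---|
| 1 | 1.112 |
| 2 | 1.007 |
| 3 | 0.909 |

At 2 km, from the table: ρ = 1.007 kg/m³.
In steady level flight, lift balances weight: W = mg = 47.6 × 9.81 = 466.96 N.
q = ½ρv² = ½ × 1.007 × 15.6² = 122.5 Pa.
CL = 2W/(ρv²S) = 2×466.96/(1.007×15.6²×3.5) = 1.089.
CD = 0.0336 + 0.0477 × 1.089² = 0.09015.
D = q·S·CD = 122.5 × 3.5 × 0.09015 = 38.66 N

D = 38.7 N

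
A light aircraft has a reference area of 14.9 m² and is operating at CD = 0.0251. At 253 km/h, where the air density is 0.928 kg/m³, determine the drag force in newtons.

D = 857 N

Convert speed: v = 253 km/h ÷ 3.6 = 70.28 m/s.
Dynamic pressure q = ½ρv² = ½ × 0.928 × 70.28² = 2292 Pa.
D = q·S·CD = 2292 × 14.9 × 0.0251 = 857 N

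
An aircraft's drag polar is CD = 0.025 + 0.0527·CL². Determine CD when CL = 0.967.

CD = 0.0743

CD = 0.025 + 0.0527 × 0.967² = 0.025 + 0.04928 = 0.0743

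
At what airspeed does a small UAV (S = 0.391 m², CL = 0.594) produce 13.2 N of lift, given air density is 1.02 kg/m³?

L = ½ρv²S·CL ⇒ v = √(2L/(ρ·S·CL))
v = √(2 × 13.2 / (1.02 × 0.391 × 0.594)) = √111.4 = 10.6 m/s

v = 10.6 m/s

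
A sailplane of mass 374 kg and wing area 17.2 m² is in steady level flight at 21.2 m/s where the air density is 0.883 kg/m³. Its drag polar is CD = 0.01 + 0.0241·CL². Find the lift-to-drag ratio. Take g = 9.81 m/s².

In steady level flight, lift balances weight: W = mg = 374 × 9.81 = 3668.9 N.
q = ½ρv² = ½ × 0.883 × 21.2² = 198.4 Pa.
Required CL = L/(qS) = 3668.9/(198.4·17.2) = 1.075.
CD = 0.01 + 0.0241 × 1.075² = 0.03785.
L/D = CL/CD = 1.075 / 0.03785 = 28.4

L/D = 28.4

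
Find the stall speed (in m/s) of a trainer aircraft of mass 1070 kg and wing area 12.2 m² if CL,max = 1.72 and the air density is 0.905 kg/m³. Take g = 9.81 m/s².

Weight W = mg = 1070 × 9.81 = 10500 N.
From L = ½ρV²S·CL,max = W: V_stall = √(2W/(ρSCL,max)) = √(2·10500/(0.905·12.2·1.72))
V_stall = √1105 = 33.2 m/s

V_stall = 33.2 m/s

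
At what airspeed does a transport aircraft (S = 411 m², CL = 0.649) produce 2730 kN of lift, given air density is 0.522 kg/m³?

v = 198 m/s

L = ½ρv²S·CL ⇒ v = √(2L/(ρ·S·CL))
v = √(2 × 2.73×10^6 / (0.522 × 411 × 0.649)) = √39210 = 198 m/s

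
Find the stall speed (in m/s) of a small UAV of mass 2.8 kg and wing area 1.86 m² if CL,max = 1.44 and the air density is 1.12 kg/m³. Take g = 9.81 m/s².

At stall, lift equals weight: L = W = m·g = 2.8 × 9.81 = 27.47 N.
From L = ½ρV²S·CL,max = W: V_stall = √(2W/(ρSCL,max)) = √(2·27.47/(1.12·1.86·1.44))
V_stall = √18.31 = 4.28 m/s

V_stall = 4.28 m/s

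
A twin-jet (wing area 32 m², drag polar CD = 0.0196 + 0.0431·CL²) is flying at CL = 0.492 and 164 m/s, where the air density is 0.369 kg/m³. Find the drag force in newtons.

CD = 0.0196 + 0.0431 × 0.492² = 0.03003
D = ½ρv²S·CD = ½ × 0.369 × 164² × 32 × 0.03003 = 4770 N

D = 4770 N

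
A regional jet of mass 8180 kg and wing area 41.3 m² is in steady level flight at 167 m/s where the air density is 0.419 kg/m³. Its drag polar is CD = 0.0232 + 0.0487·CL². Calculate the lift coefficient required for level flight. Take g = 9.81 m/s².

Weight W = mg = 8180 × 9.81 = 80246 N; in level flight L = W.
Dynamic pressure q = 0.5 × 0.419 × 167² = 5843 Pa.
CL = W/(q·S) = 80246 / (5843 × 41.3) = 0.3325.

CL = 0.333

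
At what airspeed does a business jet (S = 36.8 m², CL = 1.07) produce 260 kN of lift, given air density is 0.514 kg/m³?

v = 160 m/s

L = ½ρv²S·CL ⇒ v = √(2L/(ρ·S·CL))
v = √(2 × 2.6×10^5 / (0.514 × 36.8 × 1.07)) = √25690 = 160 m/s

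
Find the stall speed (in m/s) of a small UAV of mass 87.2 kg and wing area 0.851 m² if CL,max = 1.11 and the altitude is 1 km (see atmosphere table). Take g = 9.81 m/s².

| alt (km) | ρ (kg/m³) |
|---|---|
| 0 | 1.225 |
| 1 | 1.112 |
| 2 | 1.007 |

At 1 km, from the table: ρ = 1.112 kg/m³.
At stall, lift equals weight: L = W = m·g = 87.2 × 9.81 = 855.4 N.
V_stall = √(2W/(ρ·S·CL,max)) = √(2 × 855.4 / (1.112 × 0.851 × 1.11))
V_stall = √1629 = 40.4 m/s

V_stall = 40.4 m/s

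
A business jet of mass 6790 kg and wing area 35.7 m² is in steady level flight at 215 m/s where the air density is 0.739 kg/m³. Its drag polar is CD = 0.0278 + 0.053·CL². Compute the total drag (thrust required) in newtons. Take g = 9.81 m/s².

In steady level flight, lift balances weight: W = mg = 6790 × 9.81 = 66610 N.
Dynamic pressure q = 0.5 × 0.739 × 215² = 17080 Pa.
Required CL = L/(qS) = 66610/(17080·35.7) = 0.1092.
CD = 0.0278 + 0.053 × 0.1092² = 0.02843.
D = q·S·CD = 17080 × 35.7 × 0.02843 = 17340 N

D = 17300 N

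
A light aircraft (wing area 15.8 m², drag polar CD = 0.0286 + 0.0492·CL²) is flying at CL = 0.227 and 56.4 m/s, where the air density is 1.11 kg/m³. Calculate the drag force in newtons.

D = 868 N

CD = 0.0286 + 0.0492 × 0.227² = 0.03114
D = ½ρv²S·CD = ½ × 1.11 × 56.4² × 15.8 × 0.03114 = 868 N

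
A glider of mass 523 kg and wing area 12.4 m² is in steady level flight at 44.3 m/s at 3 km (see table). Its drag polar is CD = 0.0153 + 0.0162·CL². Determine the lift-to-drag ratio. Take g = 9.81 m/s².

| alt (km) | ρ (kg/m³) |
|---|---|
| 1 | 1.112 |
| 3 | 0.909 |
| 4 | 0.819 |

L/D = 24.7

At 3 km, from the table: ρ = 0.909 kg/m³.
In steady level flight, lift balances weight: W = mg = 523 × 9.81 = 5130.6 N.
q = ½ρv² = ½ × 0.909 × 44.3² = 892 Pa.
Required CL = L/(qS) = 5130.6/(892·12.4) = 0.4639.
CD = 0.0153 + 0.0162 × 0.4639² = 0.01879.
L/D = CL/CD = 0.4639 / 0.01879 = 24.7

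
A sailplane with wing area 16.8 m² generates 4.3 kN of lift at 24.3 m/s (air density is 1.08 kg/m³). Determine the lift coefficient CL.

CL = 0.803

From L = ½ρv²S·CL, rearranging gives CL = 2L/(ρv²S).
CL = 2 × 4300 / (1.08 × 24.3² × 16.8) = 0.803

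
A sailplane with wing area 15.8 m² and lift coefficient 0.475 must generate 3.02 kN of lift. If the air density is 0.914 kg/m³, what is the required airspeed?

v = 29.7 m/s

L = ½ρv²S·CL ⇒ v = √(2L/(ρ·S·CL))
v = √(2 × 3020 / (0.914 × 15.8 × 0.475)) = √880.5 = 29.7 m/s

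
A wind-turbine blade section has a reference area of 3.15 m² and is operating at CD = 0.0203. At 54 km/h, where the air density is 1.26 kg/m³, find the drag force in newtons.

D = 9.06 N

Convert speed: v = 54 km/h ÷ 3.6 = 15 m/s.
Dynamic pressure q = ½ρv² = ½ × 1.26 × 15² = 141.8 Pa.
D = q·S·CD = 141.8 × 3.15 × 0.0203 = 9.06 N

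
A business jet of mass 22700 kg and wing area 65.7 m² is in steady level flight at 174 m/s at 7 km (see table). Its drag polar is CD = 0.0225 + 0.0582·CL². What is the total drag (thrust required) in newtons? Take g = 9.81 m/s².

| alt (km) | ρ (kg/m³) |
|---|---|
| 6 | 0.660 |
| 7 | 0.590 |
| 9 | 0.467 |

D = 18100 N

At 7 km, from the table: ρ = 0.590 kg/m³.
Weight W = mg = 22700 × 9.81 = 2.2269×10^5 N; in level flight L = W.
Dynamic pressure q = 0.5 × 0.59 × 174² = 8931 Pa.
CL = W/(q·S) = 2.2269×10^5 / (8931 × 65.7) = 0.3795.
CD = 0.0225 + 0.0582 × 0.3795² = 0.03088.
D = q·S·CD = 8931 × 65.7 × 0.03088 = 18120 N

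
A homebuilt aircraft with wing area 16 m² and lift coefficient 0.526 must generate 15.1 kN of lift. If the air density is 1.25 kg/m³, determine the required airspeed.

v = 53.6 m/s

L = ½ρv²S·CL ⇒ v = √(2L/(ρ·S·CL))
v = √(2 × 15100 / (1.25 × 16 × 0.526)) = √2871 = 53.6 m/s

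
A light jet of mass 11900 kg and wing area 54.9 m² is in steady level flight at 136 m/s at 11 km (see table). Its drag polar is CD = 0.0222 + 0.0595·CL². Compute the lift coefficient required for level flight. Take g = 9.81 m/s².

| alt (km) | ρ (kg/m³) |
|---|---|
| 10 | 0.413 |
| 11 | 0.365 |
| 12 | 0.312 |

CL = 0.63

At 11 km, from the table: ρ = 0.365 kg/m³.
In steady level flight, lift balances weight: W = mg = 11900 × 9.81 = 1.1674×10^5 N.
q = ½ρv² = ½ × 0.365 × 136² = 3376 Pa.
CL = 2W/(ρv²S) = 2×1.1674×10^5/(0.365×136²×54.9) = 0.6299.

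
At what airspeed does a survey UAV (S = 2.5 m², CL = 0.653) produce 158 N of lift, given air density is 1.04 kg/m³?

v = 13.6 m/s

L = ½ρv²S·CL ⇒ v = √(2L/(ρ·S·CL))
v = √(2 × 158 / (1.04 × 2.5 × 0.653)) = √186.1 = 13.6 m/s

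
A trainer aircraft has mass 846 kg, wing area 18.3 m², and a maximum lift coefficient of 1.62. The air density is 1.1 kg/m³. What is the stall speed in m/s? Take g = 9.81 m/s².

Stall occurs when L = W at CL,max. W = mg = 846 × 9.81 = 8299 N.
From L = ½ρV²S·CL,max = W: V_stall = √(2W/(ρSCL,max)) = √(2·8299/(1.1·18.3·1.62))
V_stall = √509 = 22.6 m/s

V_stall = 22.6 m/s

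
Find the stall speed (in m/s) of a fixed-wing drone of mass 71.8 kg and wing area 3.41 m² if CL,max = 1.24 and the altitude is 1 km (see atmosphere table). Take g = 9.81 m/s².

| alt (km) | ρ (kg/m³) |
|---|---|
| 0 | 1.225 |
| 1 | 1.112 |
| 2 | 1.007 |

At 1 km, from the table: ρ = 1.112 kg/m³.
Stall occurs when L = W at CL,max. W = mg = 71.8 × 9.81 = 704.4 N.
From L = ½ρV²S·CL,max = W: V_stall = √(2W/(ρSCL,max)) = √(2·704.4/(1.112·3.41·1.24))
V_stall = √299.6 = 17.3 m/s

V_stall = 17.3 m/s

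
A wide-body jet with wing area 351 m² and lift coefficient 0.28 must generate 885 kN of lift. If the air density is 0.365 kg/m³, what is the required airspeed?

L = ½ρv²S·CL ⇒ v = √(2L/(ρ·S·CL))
v = √(2 × 8.85×10^5 / (0.365 × 351 × 0.28)) = √49340 = 222 m/s

v = 222 m/s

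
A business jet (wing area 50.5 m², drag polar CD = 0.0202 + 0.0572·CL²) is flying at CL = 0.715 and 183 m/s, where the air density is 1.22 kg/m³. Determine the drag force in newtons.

CD = 0.0202 + 0.0572 × 0.715² = 0.04944
D = ½ρv²S·CD = ½ × 1.22 × 183² × 50.5 × 0.04944 = 51000 N

D = 51000 N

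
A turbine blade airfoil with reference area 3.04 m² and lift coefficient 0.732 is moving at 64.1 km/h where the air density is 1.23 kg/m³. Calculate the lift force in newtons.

L = 434 N

Convert speed: v = 64.1 km/h ÷ 3.6 = 17.81 m/s.
Dynamic pressure q = ½ρv² = ½ × 1.23 × 17.81² = 195 Pa.
L = q·S·CL = 195 × 3.04 × 0.732 = 434 N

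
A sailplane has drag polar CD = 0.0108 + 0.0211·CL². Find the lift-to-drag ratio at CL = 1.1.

L/D = 30.3

CD = 0.0108 + 0.0211 × 1.1² = 0.03633
L/D = CL/CD = 1.1 / 0.03633 = 30.3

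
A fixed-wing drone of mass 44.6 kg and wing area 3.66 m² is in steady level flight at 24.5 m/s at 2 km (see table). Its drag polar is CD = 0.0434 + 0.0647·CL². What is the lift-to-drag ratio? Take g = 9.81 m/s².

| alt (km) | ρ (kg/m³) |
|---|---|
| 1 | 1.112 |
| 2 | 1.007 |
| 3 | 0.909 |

At 2 km, from the table: ρ = 1.007 kg/m³.
Weight W = mg = 44.6 × 9.81 = 437.53 N; in level flight L = W.
Dynamic pressure q = 0.5 × 1.007 × 24.5² = 302.2 Pa.
Required CL = L/(qS) = 437.53/(302.2·3.66) = 0.3955.
CD = 0.0434 + 0.0647 × 0.3955² = 0.05352.
L/D = CL/CD = 0.3955 / 0.05352 = 7.39

L/D = 7.39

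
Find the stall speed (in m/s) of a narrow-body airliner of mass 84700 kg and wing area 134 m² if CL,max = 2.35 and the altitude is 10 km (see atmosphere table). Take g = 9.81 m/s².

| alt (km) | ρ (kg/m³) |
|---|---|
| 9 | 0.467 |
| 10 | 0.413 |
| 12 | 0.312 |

At 10 km, from the table: ρ = 0.413 kg/m³.
At stall, lift equals weight: L = W = m·g = 84700 × 9.81 = 8.309×10^5 N.
From L = ½ρV²S·CL,max = W: V_stall = √(2W/(ρSCL,max)) = √(2·8.309×10^5/(0.413·134·2.35))
V_stall = √12780 = 113 m/s

V_stall = 113 m/s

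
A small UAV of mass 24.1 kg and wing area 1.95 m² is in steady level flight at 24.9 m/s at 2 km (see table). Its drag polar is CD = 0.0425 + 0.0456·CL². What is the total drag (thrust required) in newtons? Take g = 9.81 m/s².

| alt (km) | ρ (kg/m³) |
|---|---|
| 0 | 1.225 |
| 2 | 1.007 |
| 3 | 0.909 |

D = 30.1 N

At 2 km, from the table: ρ = 1.007 kg/m³.
Level flight ⇒ L = W = m·g = 24.1 × 9.81 = 236.42 N.
q = ½ρv² = ½ × 1.007 × 24.9² = 312.2 Pa.
Required CL = L/(qS) = 236.42/(312.2·1.95) = 0.3884.
CD = 0.0425 + 0.0456 × 0.3884² = 0.04938.
D = q·S·CD = 312.2 × 1.95 × 0.04938 = 30.06 N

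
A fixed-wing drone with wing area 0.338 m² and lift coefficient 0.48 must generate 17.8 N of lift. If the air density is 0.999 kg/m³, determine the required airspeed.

v = 14.8 m/s

L = ½ρv²S·CL ⇒ v = √(2L/(ρ·S·CL))
v = √(2 × 17.8 / (0.999 × 0.338 × 0.48)) = √219.6 = 14.8 m/s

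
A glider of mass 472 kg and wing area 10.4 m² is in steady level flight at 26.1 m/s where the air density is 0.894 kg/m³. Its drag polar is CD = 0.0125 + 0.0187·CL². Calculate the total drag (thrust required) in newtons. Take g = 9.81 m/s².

Weight W = mg = 472 × 9.81 = 4630.3 N; in level flight L = W.
q = ½ρv² = ½ × 0.894 × 26.1² = 304.5 Pa.
Required CL = L/(qS) = 4630.3/(304.5·10.4) = 1.462.
CD = 0.0125 + 0.0187 × 1.462² = 0.05248.
D = q·S·CD = 304.5 × 10.4 × 0.05248 = 166.2 N

D = 166 N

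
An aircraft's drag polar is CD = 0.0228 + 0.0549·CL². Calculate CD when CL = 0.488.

CD = 0.0359

CD = 0.0228 + 0.0549 × 0.488² = 0.0228 + 0.01307 = 0.0359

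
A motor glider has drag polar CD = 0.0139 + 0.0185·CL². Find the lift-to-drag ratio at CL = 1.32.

L/D = 28.6

CD = 0.0139 + 0.0185 × 1.32² = 0.04613
L/D = CL/CD = 1.32 / 0.04613 = 28.6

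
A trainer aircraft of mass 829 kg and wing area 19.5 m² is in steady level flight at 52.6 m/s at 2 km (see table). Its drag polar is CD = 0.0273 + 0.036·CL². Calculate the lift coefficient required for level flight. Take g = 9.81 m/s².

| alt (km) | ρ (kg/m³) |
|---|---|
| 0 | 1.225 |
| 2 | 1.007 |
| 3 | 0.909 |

CL = 0.299

At 2 km, from the table: ρ = 1.007 kg/m³.
In steady level flight, lift balances weight: W = mg = 829 × 9.81 = 8132.5 N.
q = ½ρv² = ½ × 1.007 × 52.6² = 1393 Pa.
Required CL = L/(qS) = 8132.5/(1393·19.5) = 0.2994.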